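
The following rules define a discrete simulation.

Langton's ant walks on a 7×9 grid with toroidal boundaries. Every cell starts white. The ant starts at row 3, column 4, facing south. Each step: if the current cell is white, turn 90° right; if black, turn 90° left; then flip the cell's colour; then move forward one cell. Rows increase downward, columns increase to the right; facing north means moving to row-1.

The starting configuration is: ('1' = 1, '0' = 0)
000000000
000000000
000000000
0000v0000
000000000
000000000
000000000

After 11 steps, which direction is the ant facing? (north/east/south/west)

k=0  000000000
000000000
000000000
0000v0000
000000000
000000000
000000000
k=1  000000000
000000000
000000000
000<10000
000000000
000000000
000000000
k=2  000000000
000000000
000^00000
000110000
000000000
000000000
000000000
k=3  000000000
000000000
0001>0000
000110000
000000000
000000000
000000000
k=4  000000000
000000000
000110000
0001v0000
000000000
000000000
000000000
k=5  000000000
000000000
000110000
00010>000
000000000
000000000
000000000
k=6  000000000
000000000
000110000
000101000
00000v000
000000000
000000000
k=7  000000000
000000000
000110000
000101000
0000<1000
000000000
000000000
k=8  000000000
000000000
000110000
0001^1000
000011000
000000000
000000000
k=9  000000000
000000000
000110000
00011>000
000011000
000000000
000000000
k=10  000000000
000000000
00011^000
000110000
000011000
000000000
000000000
k=11  000000000
000000000
000111>00
000110000
000011000
000000000
000000000

east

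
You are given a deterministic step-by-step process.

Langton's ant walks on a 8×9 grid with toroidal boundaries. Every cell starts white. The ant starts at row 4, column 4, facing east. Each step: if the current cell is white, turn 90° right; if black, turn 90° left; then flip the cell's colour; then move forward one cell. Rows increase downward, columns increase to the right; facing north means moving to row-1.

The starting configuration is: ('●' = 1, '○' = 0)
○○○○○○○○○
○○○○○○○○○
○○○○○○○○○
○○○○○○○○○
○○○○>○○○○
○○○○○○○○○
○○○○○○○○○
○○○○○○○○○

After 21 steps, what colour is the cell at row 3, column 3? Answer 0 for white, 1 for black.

1

k=0  ○○○○○○○○○
○○○○○○○○○
○○○○○○○○○
○○○○○○○○○
○○○○>○○○○
○○○○○○○○○
○○○○○○○○○
○○○○○○○○○
k=1  ○○○○○○○○○
○○○○○○○○○
○○○○○○○○○
○○○○○○○○○
○○○○●○○○○
○○○○v○○○○
○○○○○○○○○
○○○○○○○○○
k=2  ○○○○○○○○○
○○○○○○○○○
○○○○○○○○○
○○○○○○○○○
○○○○●○○○○
○○○<●○○○○
○○○○○○○○○
○○○○○○○○○
k=3  ○○○○○○○○○
○○○○○○○○○
○○○○○○○○○
○○○○○○○○○
○○○^●○○○○
○○○●●○○○○
○○○○○○○○○
○○○○○○○○○
k=4  ○○○○○○○○○
○○○○○○○○○
○○○○○○○○○
○○○○○○○○○
○○○●>○○○○
○○○●●○○○○
○○○○○○○○○
○○○○○○○○○
k=5  ○○○○○○○○○
○○○○○○○○○
○○○○○○○○○
○○○○^○○○○
○○○●○○○○○
○○○●●○○○○
○○○○○○○○○
○○○○○○○○○
k=6  ○○○○○○○○○
○○○○○○○○○
○○○○○○○○○
○○○○●>○○○
○○○●○○○○○
○○○●●○○○○
○○○○○○○○○
○○○○○○○○○
k=7  ○○○○○○○○○
○○○○○○○○○
○○○○○○○○○
○○○○●●○○○
○○○●○v○○○
○○○●●○○○○
○○○○○○○○○
○○○○○○○○○
k=8  ○○○○○○○○○
○○○○○○○○○
○○○○○○○○○
○○○○●●○○○
○○○●<●○○○
○○○●●○○○○
○○○○○○○○○
○○○○○○○○○
k=9  ○○○○○○○○○
○○○○○○○○○
○○○○○○○○○
○○○○^●○○○
○○○●●●○○○
○○○●●○○○○
○○○○○○○○○
○○○○○○○○○
k=10  ○○○○○○○○○
○○○○○○○○○
○○○○○○○○○
○○○<○●○○○
○○○●●●○○○
○○○●●○○○○
○○○○○○○○○
○○○○○○○○○
k=11  ○○○○○○○○○
○○○○○○○○○
○○○^○○○○○
○○○●○●○○○
○○○●●●○○○
○○○●●○○○○
○○○○○○○○○
○○○○○○○○○
k=12  ○○○○○○○○○
○○○○○○○○○
○○○●>○○○○
○○○●○●○○○
○○○●●●○○○
○○○●●○○○○
○○○○○○○○○
○○○○○○○○○
k=13  ○○○○○○○○○
○○○○○○○○○
○○○●●○○○○
○○○●v●○○○
○○○●●●○○○
○○○●●○○○○
○○○○○○○○○
○○○○○○○○○
k=14  ○○○○○○○○○
○○○○○○○○○
○○○●●○○○○
○○○<●●○○○
○○○●●●○○○
○○○●●○○○○
○○○○○○○○○
○○○○○○○○○
k=15  ○○○○○○○○○
○○○○○○○○○
○○○●●○○○○
○○○○●●○○○
○○○v●●○○○
○○○●●○○○○
○○○○○○○○○
○○○○○○○○○
k=16  ○○○○○○○○○
○○○○○○○○○
○○○●●○○○○
○○○○●●○○○
○○○○>●○○○
○○○●●○○○○
○○○○○○○○○
○○○○○○○○○
k=17  ○○○○○○○○○
○○○○○○○○○
○○○●●○○○○
○○○○^●○○○
○○○○○●○○○
○○○●●○○○○
○○○○○○○○○
○○○○○○○○○
k=18  ○○○○○○○○○
○○○○○○○○○
○○○●●○○○○
○○○<○●○○○
○○○○○●○○○
○○○●●○○○○
○○○○○○○○○
○○○○○○○○○
k=19  ○○○○○○○○○
○○○○○○○○○
○○○^●○○○○
○○○●○●○○○
○○○○○●○○○
○○○●●○○○○
○○○○○○○○○
○○○○○○○○○
k=20  ○○○○○○○○○
○○○○○○○○○
○○<○●○○○○
○○○●○●○○○
○○○○○●○○○
○○○●●○○○○
○○○○○○○○○
○○○○○○○○○
k=21  ○○○○○○○○○
○○^○○○○○○
○○●○●○○○○
○○○●○●○○○
○○○○○●○○○
○○○●●○○○○
○○○○○○○○○
○○○○○○○○○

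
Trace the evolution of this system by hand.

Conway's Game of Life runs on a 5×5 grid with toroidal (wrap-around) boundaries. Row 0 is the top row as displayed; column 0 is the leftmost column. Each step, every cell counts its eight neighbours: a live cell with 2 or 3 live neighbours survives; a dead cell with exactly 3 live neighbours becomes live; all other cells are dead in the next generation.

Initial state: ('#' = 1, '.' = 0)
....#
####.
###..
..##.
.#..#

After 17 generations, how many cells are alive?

step 0: ....#
####.
###..
..##.
.#..#
step 1: ....#
...#.
#....
...##
#.#.#
step 2: #...#
....#
...#.
.#.#.
#....
step 3: #...#
#..##
..###
..#.#
##...
step 4: ...#.
.##..
.##..
..#.#
.#.#.
step 5: .#.#.
.#.#.
#....
#....
...##
step 6: #..#.
##..#
##..#
#....
#.###
step 7: .....
..##.
.....
..#..
#.##.
step 8: .#..#
.....
..##.
.###.
.###.
step 9: ##.#.
..##.
.#.#.
....#
....#
step 10: ##.#.
#..#.
...##
#..##
...##
step 11: ##.#.
##.#.
..#..
#.#..
.#...
step 12: .....
#..#.
#.###
..#..
....#
step 13: ....#
####.
#.#..
###..
.....
step 14: #####
#.##.
.....
#.#..
##...
step 15: .....
#....
..###
#....
.....
step 16: .....
...##
##.##
...##
.....
step 17: .....
..##.
.....
..##.
.....

4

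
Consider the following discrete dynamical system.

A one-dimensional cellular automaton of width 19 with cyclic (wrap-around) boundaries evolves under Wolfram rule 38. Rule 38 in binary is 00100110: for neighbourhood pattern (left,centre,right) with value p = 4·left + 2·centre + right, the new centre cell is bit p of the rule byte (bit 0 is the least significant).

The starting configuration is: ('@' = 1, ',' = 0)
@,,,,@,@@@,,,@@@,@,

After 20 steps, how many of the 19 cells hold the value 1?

[0] @,,,,@,@@@,,,@@@,@,
[1] @,,,@@@,,,,,@,,,@@@
[2] ,,,@,,,,,,,@@,,@,,,
[3] ,,@@,,,,,,@,,,@@,,,
[4] ,@,,,,,,,@@,,@,,,,,
[5] @@,,,,,,@,,,@@,,,,,
[6] ,,,,,,,@@,,@,,,,,,@
[7] ,,,,,,@,,,@@,,,,,@@
[8] ,,,,,@@,,@,,,,,,@,,
[9] ,,,,@,,,@@,,,,,@@,,
[10] ,,,@@,,@,,,,,,@,,,,
[11] ,,@,,,@@,,,,,@@,,,,
[12] ,@@,,@,,,,,,@,,,,,,
[13] @,,,@@,,,,,@@,,,,,,
[14] @,,@,,,,,,@,,,,,,,@
[15] ,,@@,,,,,@@,,,,,,@,
[16] ,@,,,,,,@,,,,,,,@@,
[17] @@,,,,,@@,,,,,,@,,,
[18] ,,,,,,@,,,,,,,@@,,@
[19] ,,,,,@@,,,,,,@,,,@@
[20] ,,,,@,,,,,,,@@,,@,,

4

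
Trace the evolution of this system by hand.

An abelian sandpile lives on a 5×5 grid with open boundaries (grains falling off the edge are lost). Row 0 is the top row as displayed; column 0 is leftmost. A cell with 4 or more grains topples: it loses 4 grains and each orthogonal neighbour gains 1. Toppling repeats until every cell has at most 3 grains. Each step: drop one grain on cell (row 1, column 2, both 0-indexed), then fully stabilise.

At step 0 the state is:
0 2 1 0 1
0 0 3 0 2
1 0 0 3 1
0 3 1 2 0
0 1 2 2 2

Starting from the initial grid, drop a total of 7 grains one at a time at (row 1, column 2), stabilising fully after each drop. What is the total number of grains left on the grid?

34

gen 0: 0 2 1 0 1
0 0 3 0 2
1 0 0 3 1
0 3 1 2 0
0 1 2 2 2
gen 1: 0 2 2 0 1
0 1 0 1 2
1 0 1 3 1
0 3 1 2 0
0 1 2 2 2
gen 2: 0 2 2 0 1
0 1 1 1 2
1 0 1 3 1
0 3 1 2 0
0 1 2 2 2
gen 3: 0 2 2 0 1
0 1 2 1 2
1 0 1 3 1
0 3 1 2 0
0 1 2 2 2
gen 4: 0 2 2 0 1
0 1 3 1 2
1 0 1 3 1
0 3 1 2 0
0 1 2 2 2
gen 5: 0 2 3 0 1
0 2 0 2 2
1 0 2 3 1
0 3 1 2 0
0 1 2 2 2
gen 6: 0 2 3 0 1
0 2 1 2 2
1 0 2 3 1
0 3 1 2 0
0 1 2 2 2
gen 7: 0 2 3 0 1
0 2 2 2 2
1 0 2 3 1
0 3 1 2 0
0 1 2 2 2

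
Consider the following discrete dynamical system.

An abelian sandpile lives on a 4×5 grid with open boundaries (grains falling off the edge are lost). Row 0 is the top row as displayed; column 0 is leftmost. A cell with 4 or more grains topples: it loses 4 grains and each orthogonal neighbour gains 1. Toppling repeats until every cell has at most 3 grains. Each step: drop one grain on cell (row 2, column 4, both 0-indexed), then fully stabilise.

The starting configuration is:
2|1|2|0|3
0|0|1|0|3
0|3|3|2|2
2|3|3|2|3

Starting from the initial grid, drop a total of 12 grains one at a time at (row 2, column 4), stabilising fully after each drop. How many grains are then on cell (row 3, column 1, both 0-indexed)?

t=0: 2|1|2|0|3
0|0|1|0|3
0|3|3|2|2
2|3|3|2|3
t=1: 2|1|2|0|3
0|0|1|0|3
0|3|3|2|3
2|3|3|2|3
t=2: 2|1|2|1|0
0|0|1|1|1
0|3|3|3|2
2|3|3|3|0
t=3: 2|1|2|1|0
0|0|1|1|1
0|3|3|3|3
2|3|3|3|0
t=4: 2|1|2|1|0
0|1|2|2|2
1|1|2|2|1
3|1|2|1|2
t=5: 2|1|2|1|0
0|1|2|2|2
1|1|2|2|2
3|1|2|1|2
t=6: 2|1|2|1|0
0|1|2|2|2
1|1|2|2|3
3|1|2|1|2
t=7: 2|1|2|1|0
0|1|2|2|3
1|1|2|3|0
3|1|2|1|3
t=8: 2|1|2|1|0
0|1|2|2|3
1|1|2|3|1
3|1|2|1|3
t=9: 2|1|2|1|0
0|1|2|2|3
1|1|2|3|2
3|1|2|1|3
t=10: 2|1|2|1|0
0|1|2|2|3
1|1|2|3|3
3|1|2|1|3
t=11: 2|1|2|2|1
0|1|3|0|1
1|1|3|1|3
3|1|2|3|0
t=12: 2|1|2|2|1
0|1|3|0|2
1|1|3|2|0
3|1|2|3|1

1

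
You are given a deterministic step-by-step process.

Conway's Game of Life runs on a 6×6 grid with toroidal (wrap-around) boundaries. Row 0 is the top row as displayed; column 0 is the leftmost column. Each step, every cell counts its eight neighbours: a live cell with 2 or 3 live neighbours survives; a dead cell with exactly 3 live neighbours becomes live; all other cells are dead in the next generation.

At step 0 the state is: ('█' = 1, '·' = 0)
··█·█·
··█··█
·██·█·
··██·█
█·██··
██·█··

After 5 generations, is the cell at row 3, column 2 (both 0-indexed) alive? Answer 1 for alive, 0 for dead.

k=0  ··█·█·
··█··█
·██·█·
··██·█
█·██··
██·█··
k=1  █·█·██
··█·██
██··██
█····█
█····█
█···██
k=2  ······
··█···
·█·█··
······
·█····
···█··
k=3  ······
··█···
··█···
··█···
······
······
k=4  ······
······
·███··
······
······
······
k=5  ······
··█···
··█···
··█···
······
······

1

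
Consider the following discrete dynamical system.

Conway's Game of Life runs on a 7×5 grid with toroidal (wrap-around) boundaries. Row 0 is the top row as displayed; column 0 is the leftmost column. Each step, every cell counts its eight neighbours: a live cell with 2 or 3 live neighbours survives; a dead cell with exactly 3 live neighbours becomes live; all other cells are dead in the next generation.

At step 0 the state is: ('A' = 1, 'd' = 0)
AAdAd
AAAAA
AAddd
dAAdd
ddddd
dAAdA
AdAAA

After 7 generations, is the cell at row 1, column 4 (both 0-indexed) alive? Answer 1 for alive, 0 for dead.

1

k=0  AAdAd
AAAAA
AAddd
dAAdd
ddddd
dAAdA
AdAAA
k=1  ddddd
dddAd
ddddd
AAAdd
AddAd
dAAdA
ddddd
k=2  ddddd
ddddd
dAAdd
AAAdA
dddAd
AAAAA
ddddd
k=3  ddddd
ddddd
ddAAd
AdddA
ddddd
AAAAA
AAAAA
k=4  AAAAA
ddddd
dddAA
dddAA
ddAdd
ddddd
ddddd
k=5  AAAAA
dAddd
dddAA
ddAdA
dddAd
ddddd
AAAAA
k=6  ddddd
dAddd
AdAAA
ddAdA
dddAd
AAddd
ddddd
k=7  ddddd
AAAAA
AdAdA
AAAdd
AAAAA
ddddd
ddddd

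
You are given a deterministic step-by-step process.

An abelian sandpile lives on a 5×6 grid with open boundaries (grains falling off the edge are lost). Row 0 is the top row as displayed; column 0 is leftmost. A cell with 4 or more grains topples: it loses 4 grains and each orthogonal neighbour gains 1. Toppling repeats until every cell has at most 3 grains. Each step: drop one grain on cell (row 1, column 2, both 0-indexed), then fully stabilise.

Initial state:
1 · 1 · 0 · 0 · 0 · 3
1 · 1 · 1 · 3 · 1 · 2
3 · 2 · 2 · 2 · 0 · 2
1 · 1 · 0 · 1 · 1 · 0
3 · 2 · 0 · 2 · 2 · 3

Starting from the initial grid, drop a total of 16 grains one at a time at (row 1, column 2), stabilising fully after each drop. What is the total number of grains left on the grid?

0) 1 · 1 · 0 · 0 · 0 · 3
1 · 1 · 1 · 3 · 1 · 2
3 · 2 · 2 · 2 · 0 · 2
1 · 1 · 0 · 1 · 1 · 0
3 · 2 · 0 · 2 · 2 · 3
1) 1 · 1 · 0 · 0 · 0 · 3
1 · 1 · 2 · 3 · 1 · 2
3 · 2 · 2 · 2 · 0 · 2
1 · 1 · 0 · 1 · 1 · 0
3 · 2 · 0 · 2 · 2 · 3
2) 1 · 1 · 0 · 0 · 0 · 3
1 · 1 · 3 · 3 · 1 · 2
3 · 2 · 2 · 2 · 0 · 2
1 · 1 · 0 · 1 · 1 · 0
3 · 2 · 0 · 2 · 2 · 3
3) 1 · 1 · 1 · 1 · 0 · 3
1 · 2 · 1 · 0 · 2 · 2
3 · 2 · 3 · 3 · 0 · 2
1 · 1 · 0 · 1 · 1 · 0
3 · 2 · 0 · 2 · 2 · 3
4) 1 · 1 · 1 · 1 · 0 · 3
1 · 2 · 2 · 0 · 2 · 2
3 · 2 · 3 · 3 · 0 · 2
1 · 1 · 0 · 1 · 1 · 0
3 · 2 · 0 · 2 · 2 · 3
5) 1 · 1 · 1 · 1 · 0 · 3
1 · 2 · 3 · 0 · 2 · 2
3 · 2 · 3 · 3 · 0 · 2
1 · 1 · 0 · 1 · 1 · 0
3 · 2 · 0 · 2 · 2 · 3
6) 1 · 1 · 2 · 1 · 0 · 3
1 · 3 · 1 · 2 · 2 · 2
3 · 3 · 1 · 0 · 1 · 2
1 · 1 · 1 · 2 · 1 · 0
3 · 2 · 0 · 2 · 2 · 3
7) 1 · 1 · 2 · 1 · 0 · 3
1 · 3 · 2 · 2 · 2 · 2
3 · 3 · 1 · 0 · 1 · 2
1 · 1 · 1 · 2 · 1 · 0
3 · 2 · 0 · 2 · 2 · 3
8) 1 · 1 · 2 · 1 · 0 · 3
1 · 3 · 3 · 2 · 2 · 2
3 · 3 · 1 · 0 · 1 · 2
1 · 1 · 1 · 2 · 1 · 0
3 · 2 · 0 · 2 · 2 · 3
9) 1 · 2 · 3 · 1 · 0 · 3
3 · 1 · 1 · 3 · 2 · 2
0 · 1 · 3 · 0 · 1 · 2
2 · 2 · 1 · 2 · 1 · 0
3 · 2 · 0 · 2 · 2 · 3
10) 1 · 2 · 3 · 1 · 0 · 3
3 · 1 · 2 · 3 · 2 · 2
0 · 1 · 3 · 0 · 1 · 2
2 · 2 · 1 · 2 · 1 · 0
3 · 2 · 0 · 2 · 2 · 3
11) 1 · 2 · 3 · 1 · 0 · 3
3 · 1 · 3 · 3 · 2 · 2
0 · 1 · 3 · 0 · 1 · 2
2 · 2 · 1 · 2 · 1 · 0
3 · 2 · 0 · 2 · 2 · 3
12) 1 · 3 · 0 · 3 · 0 · 3
3 · 2 · 3 · 0 · 3 · 2
0 · 2 · 0 · 2 · 1 · 2
2 · 2 · 2 · 2 · 1 · 0
3 · 2 · 0 · 2 · 2 · 3
13) 1 · 3 · 1 · 3 · 0 · 3
3 · 3 · 0 · 1 · 3 · 2
0 · 2 · 1 · 2 · 1 · 2
2 · 2 · 2 · 2 · 1 · 0
3 · 2 · 0 · 2 · 2 · 3
14) 1 · 3 · 1 · 3 · 0 · 3
3 · 3 · 1 · 1 · 3 · 2
0 · 2 · 1 · 2 · 1 · 2
2 · 2 · 2 · 2 · 1 · 0
3 · 2 · 0 · 2 · 2 · 3
15) 1 · 3 · 1 · 3 · 0 · 3
3 · 3 · 2 · 1 · 3 · 2
0 · 2 · 1 · 2 · 1 · 2
2 · 2 · 2 · 2 · 1 · 0
3 · 2 · 0 · 2 · 2 · 3
16) 1 · 3 · 1 · 3 · 0 · 3
3 · 3 · 3 · 1 · 3 · 2
0 · 2 · 1 · 2 · 1 · 2
2 · 2 · 2 · 2 · 1 · 0
3 · 2 · 0 · 2 · 2 · 3

55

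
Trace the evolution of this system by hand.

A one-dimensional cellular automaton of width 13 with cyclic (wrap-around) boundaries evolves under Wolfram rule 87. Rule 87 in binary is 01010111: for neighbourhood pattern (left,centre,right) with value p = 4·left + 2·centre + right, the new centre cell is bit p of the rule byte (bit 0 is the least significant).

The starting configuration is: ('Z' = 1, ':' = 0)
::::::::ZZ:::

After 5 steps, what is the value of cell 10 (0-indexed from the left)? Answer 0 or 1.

t=0: ::::::::ZZ:::
t=1: ZZZZZZZZ:ZZZZ
t=2: :::::::Z:::::
t=3: ZZZZZZZZZZZZZ
t=4: :::::::::::::
t=5: ZZZZZZZZZZZZZ

1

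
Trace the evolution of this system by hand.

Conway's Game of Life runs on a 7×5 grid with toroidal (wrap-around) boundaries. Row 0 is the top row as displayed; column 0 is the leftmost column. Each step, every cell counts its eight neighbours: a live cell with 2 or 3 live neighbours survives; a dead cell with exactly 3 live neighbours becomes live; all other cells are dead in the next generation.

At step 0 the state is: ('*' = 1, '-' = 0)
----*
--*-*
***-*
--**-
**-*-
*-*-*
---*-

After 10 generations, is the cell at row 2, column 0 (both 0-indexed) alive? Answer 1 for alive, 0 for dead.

0

t=0: ----*
--*-*
***-*
--**-
**-*-
*-*-*
---*-
t=1: ----*
--*-*
*---*
-----
*----
*-*--
*--*-
t=2: *---*
----*
*--**
*---*
-*---
*----
**-*-
t=3: -*-*-
-----
---*-
-*-*-
-*--*
*-*-*
-*---
t=4: --*--
--*--
--*--
*--**
-*--*
--***
-*-**
t=5: -**--
-***-
-**-*
*****
-*---
-*---
**--*
t=6: ----*
-----
-----
----*
---**
-**--
-----
t=7: -----
-----
-----
---**
*-***
--**-
-----
t=8: -----
-----
-----
*-*--
**---
-**--
-----
t=9: -----
-----
-----
*----
*----
***--
-----
t=10: -----
-----
-----
-----
*---*
**---
-*---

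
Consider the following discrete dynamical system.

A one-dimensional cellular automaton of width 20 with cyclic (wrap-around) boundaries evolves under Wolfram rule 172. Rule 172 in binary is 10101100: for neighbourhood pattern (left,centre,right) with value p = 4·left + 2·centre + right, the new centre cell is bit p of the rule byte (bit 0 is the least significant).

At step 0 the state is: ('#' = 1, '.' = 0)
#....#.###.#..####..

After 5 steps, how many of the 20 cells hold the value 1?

k=0  #....#.###.#..####..
k=1  #....####.##..###...
k=2  #....###.##...##....
k=3  #....##.##....#.....
k=4  #....#.##.....#.....
k=5  #....###......#.....

5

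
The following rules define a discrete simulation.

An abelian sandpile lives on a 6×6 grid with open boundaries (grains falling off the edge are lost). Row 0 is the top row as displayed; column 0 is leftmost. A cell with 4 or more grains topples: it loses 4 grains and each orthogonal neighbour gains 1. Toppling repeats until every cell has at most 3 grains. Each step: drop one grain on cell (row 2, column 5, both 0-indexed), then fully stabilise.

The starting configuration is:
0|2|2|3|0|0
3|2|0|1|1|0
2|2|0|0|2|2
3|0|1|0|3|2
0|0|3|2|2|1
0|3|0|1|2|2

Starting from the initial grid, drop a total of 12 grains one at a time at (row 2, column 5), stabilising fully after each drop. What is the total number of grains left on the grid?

[0] 0|2|2|3|0|0
3|2|0|1|1|0
2|2|0|0|2|2
3|0|1|0|3|2
0|0|3|2|2|1
0|3|0|1|2|2
[1] 0|2|2|3|0|0
3|2|0|1|1|0
2|2|0|0|2|3
3|0|1|0|3|2
0|0|3|2|2|1
0|3|0|1|2|2
[2] 0|2|2|3|0|0
3|2|0|1|1|1
2|2|0|0|3|0
3|0|1|0|3|3
0|0|3|2|2|1
0|3|0|1|2|2
[3] 0|2|2|3|0|0
3|2|0|1|1|1
2|2|0|0|3|1
3|0|1|0|3|3
0|0|3|2|2|1
0|3|0|1|2|2
[4] 0|2|2|3|0|0
3|2|0|1|1|1
2|2|0|0|3|2
3|0|1|0|3|3
0|0|3|2|2|1
0|3|0|1|2|2
[5] 0|2|2|3|0|0
3|2|0|1|1|1
2|2|0|0|3|3
3|0|1|0|3|3
0|0|3|2|2|1
0|3|0|1|2|2
[6] 0|2|2|3|0|0
3|2|0|1|2|2
2|2|0|1|1|2
3|0|1|1|1|1
0|0|3|2|3|2
0|3|0|1|2|2
[7] 0|2|2|3|0|0
3|2|0|1|2|2
2|2|0|1|1|3
3|0|1|1|1|1
0|0|3|2|3|2
0|3|0|1|2|2
[8] 0|2|2|3|0|0
3|2|0|1|2|3
2|2|0|1|2|0
3|0|1|1|1|2
0|0|3|2|3|2
0|3|0|1|2|2
[9] 0|2|2|3|0|0
3|2|0|1|2|3
2|2|0|1|2|1
3|0|1|1|1|2
0|0|3|2|3|2
0|3|0|1|2|2
[10] 0|2|2|3|0|0
3|2|0|1|2|3
2|2|0|1|2|2
3|0|1|1|1|2
0|0|3|2|3|2
0|3|0|1|2|2
[11] 0|2|2|3|0|0
3|2|0|1|2|3
2|2|0|1|2|3
3|0|1|1|1|2
0|0|3|2|3|2
0|3|0|1|2|2
[12] 0|2|2|3|0|1
3|2|0|1|3|0
2|2|0|1|3|1
3|0|1|1|1|3
0|0|3|2|3|2
0|3|0|1|2|2

53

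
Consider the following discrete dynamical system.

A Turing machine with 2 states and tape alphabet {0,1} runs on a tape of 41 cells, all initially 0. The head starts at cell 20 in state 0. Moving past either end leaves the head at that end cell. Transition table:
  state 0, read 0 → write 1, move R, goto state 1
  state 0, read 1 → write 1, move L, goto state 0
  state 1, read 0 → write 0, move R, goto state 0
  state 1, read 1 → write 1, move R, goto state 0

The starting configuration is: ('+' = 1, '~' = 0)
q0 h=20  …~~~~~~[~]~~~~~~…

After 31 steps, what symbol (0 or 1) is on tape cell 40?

1

0) q0 h=20  …~~~~~~[~]~~~~~~…
1) q1 h=21  …~~~~~+[~]~~~~~~…
2) q0 h=22  …~~~~+~[~]~~~~~~…
3) q1 h=23  …~~~+~+[~]~~~~~~…
4) q0 h=24  …~~+~+~[~]~~~~~~…
5) q1 h=25  …~+~+~+[~]~~~~~~…
6) q0 h=26  …+~+~+~[~]~~~~~~…
7) q1 h=27  …~+~+~+[~]~~~~~~…
8) q0 h=28  …+~+~+~[~]~~~~~~…
9) q1 h=29  …~+~+~+[~]~~~~~~…
10) q0 h=30  …+~+~+~[~]~~~~~~…
11) q1 h=31  …~+~+~+[~]~~~~~~…
12) q0 h=32  …+~+~+~[~]~~~~~~…
13) q1 h=33  …~+~+~+[~]~~~~~~…
14) q0 h=34  …+~+~+~[~]~~~~~~|
15) q1 h=35  …~+~+~+[~]~~~~~|
16) q0 h=36  …+~+~+~[~]~~~~|
17) q1 h=37  …~+~+~+[~]~~~|
18) q0 h=38  …+~+~+~[~]~~|
19) q1 h=39  …~+~+~+[~]~|
20) q0 h=40  …+~+~+~[~]|
21) q1 h=40  …+~+~+~[+]|
22) q0 h=40  …+~+~+~[+]|
23) q0 h=39  …~+~+~+[~]+|
24) q1 h=40  …+~+~++[+]|
25) q0 h=40  …+~+~++[+]|
26) q0 h=39  …~+~+~+[+]+|
27) q0 h=38  …+~+~+~[+]++|
28) q0 h=37  …~+~+~+[~]+++|
29) q1 h=38  …+~+~++[+]++|
30) q0 h=39  …~+~+++[+]+|
31) q0 h=38  …+~+~++[+]++|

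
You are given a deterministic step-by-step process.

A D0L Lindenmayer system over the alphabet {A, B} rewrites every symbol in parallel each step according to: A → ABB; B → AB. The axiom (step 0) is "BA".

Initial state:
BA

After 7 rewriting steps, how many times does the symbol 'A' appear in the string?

0) BA
1) ABABB
2) ABBABABBABAB
3) ABBABABABBABABBABABABBABABBAB
4) ABBABABABBABABBABABBABABABBABABBABABABBABABBABABBABABABBABABBABABABBAB
5) ABBABABABBABABBABABBABABABBABABBABABABBABABBABABABBABABBAB…ABBABABABBABABBABABBABABABBABABBABABABBABABBABABBABABABBAB  (len 169)
6) ABBABABABBABABBABABBABABABBABABBABABABBABABBABABABBABABBAB…ABBABABBABABABBABABBABABABBABABBABABABBABABBABABBABABABBAB  (len 408)
7) ABBABABABBABABBABABBABABABBABABBABABABBABABBABABABBABABBAB…ABBABABBABABABBABABBABABABBABABBABABABBABABBABABBABABABBAB  (len 985)

408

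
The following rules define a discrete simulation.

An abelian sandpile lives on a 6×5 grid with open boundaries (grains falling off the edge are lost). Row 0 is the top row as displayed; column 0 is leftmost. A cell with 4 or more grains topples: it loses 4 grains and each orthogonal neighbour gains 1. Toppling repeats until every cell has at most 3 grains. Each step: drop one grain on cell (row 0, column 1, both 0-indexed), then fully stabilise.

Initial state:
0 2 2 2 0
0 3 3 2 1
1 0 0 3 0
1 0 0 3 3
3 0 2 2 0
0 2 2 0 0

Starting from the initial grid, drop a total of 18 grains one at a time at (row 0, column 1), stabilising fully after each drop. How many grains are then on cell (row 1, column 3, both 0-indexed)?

step 0: 0 2 2 2 0
0 3 3 2 1
1 0 0 3 0
1 0 0 3 3
3 0 2 2 0
0 2 2 0 0
step 1: 0 3 2 2 0
0 3 3 2 1
1 0 0 3 0
1 0 0 3 3
3 0 2 2 0
0 2 2 0 0
step 2: 1 2 0 3 0
1 1 1 3 1
1 1 1 3 0
1 0 0 3 3
3 0 2 2 0
0 2 2 0 0
step 3: 1 3 0 3 0
1 1 1 3 1
1 1 1 3 0
1 0 0 3 3
3 0 2 2 0
0 2 2 0 0
step 4: 2 0 1 3 0
1 2 1 3 1
1 1 1 3 0
1 0 0 3 3
3 0 2 2 0
0 2 2 0 0
step 5: 2 1 1 3 0
1 2 1 3 1
1 1 1 3 0
1 0 0 3 3
3 0 2 2 0
0 2 2 0 0
step 6: 2 2 1 3 0
1 2 1 3 1
1 1 1 3 0
1 0 0 3 3
3 0 2 2 0
0 2 2 0 0
step 7: 2 3 1 3 0
1 2 1 3 1
1 1 1 3 0
1 0 0 3 3
3 0 2 2 0
0 2 2 0 0
step 8: 3 0 2 3 0
1 3 1 3 1
1 1 1 3 0
1 0 0 3 3
3 0 2 2 0
0 2 2 0 0
step 9: 3 1 2 3 0
1 3 1 3 1
1 1 1 3 0
1 0 0 3 3
3 0 2 2 0
0 2 2 0 0
step 10: 3 2 2 3 0
1 3 1 3 1
1 1 1 3 0
1 0 0 3 3
3 0 2 2 0
0 2 2 0 0
step 11: 3 3 2 3 0
1 3 1 3 1
1 1 1 3 0
1 0 0 3 3
3 0 2 2 0
0 2 2 0 0
step 12: 0 2 3 3 0
3 0 2 3 1
1 2 1 3 0
1 0 0 3 3
3 0 2 2 0
0 2 2 0 0
step 13: 0 3 3 3 0
3 0 2 3 1
1 2 1 3 0
1 0 0 3 3
3 0 2 2 0
0 2 2 0 0
step 14: 1 1 2 1 1
3 2 0 2 2
1 2 3 1 2
1 0 1 1 0
3 0 2 3 1
0 2 2 0 0
step 15: 1 2 2 1 1
3 2 0 2 2
1 2 3 1 2
1 0 1 1 0
3 0 2 3 1
0 2 2 0 0
step 16: 1 3 2 1 1
3 2 0 2 2
1 2 3 1 2
1 0 1 1 0
3 0 2 3 1
0 2 2 0 0
step 17: 2 0 3 1 1
3 3 0 2 2
1 2 3 1 2
1 0 1 1 0
3 0 2 3 1
0 2 2 0 0
step 18: 2 1 3 1 1
3 3 0 2 2
1 2 3 1 2
1 0 1 1 0
3 0 2 3 1
0 2 2 0 0

2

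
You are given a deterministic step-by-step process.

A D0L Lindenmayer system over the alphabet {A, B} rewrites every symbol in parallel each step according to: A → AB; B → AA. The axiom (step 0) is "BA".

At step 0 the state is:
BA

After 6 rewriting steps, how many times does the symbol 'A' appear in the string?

85

[0] BA
[1] AAAB
[2] ABABABAA
[3] ABAAABAAABAAABAB
[4] ABAAABABABAAABABABAAABABABAAABAA
[5] ABAAABABABAAABAAABAAABABABAAABAAABAAABABABAAABAAABAAABABABAAABAB
[6] ABAAABABABAAABAAABAAABABABAAABABABAAABABABAAABAAABAAABABAB…ABABAAABAAABAAABABABAAABABABAAABABABAAABAAABAAABABABAAABAA  (len 128)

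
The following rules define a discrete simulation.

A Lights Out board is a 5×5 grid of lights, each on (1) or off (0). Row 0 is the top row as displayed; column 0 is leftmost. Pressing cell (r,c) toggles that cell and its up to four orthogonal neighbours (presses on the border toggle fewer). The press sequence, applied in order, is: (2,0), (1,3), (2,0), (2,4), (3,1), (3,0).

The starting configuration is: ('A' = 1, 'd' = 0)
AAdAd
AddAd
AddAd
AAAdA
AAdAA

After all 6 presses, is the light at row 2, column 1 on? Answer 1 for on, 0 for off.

1

t=0: AAdAd
AddAd
AddAd
AAAdA
AAdAA
t=1: AAdAd
dddAd
dAdAd
dAAdA
AAdAA
t=2: AAddd
ddAdA
dAddd
dAAdA
AAdAA
t=3: AAddd
AdAdA
Adddd
AAAdA
AAdAA
t=4: AAddd
AdAdd
AddAA
AAAdd
AAdAA
t=5: AAddd
AdAdd
AAdAA
ddddd
AddAA
t=6: AAddd
AdAdd
dAdAA
AAddd
dddAA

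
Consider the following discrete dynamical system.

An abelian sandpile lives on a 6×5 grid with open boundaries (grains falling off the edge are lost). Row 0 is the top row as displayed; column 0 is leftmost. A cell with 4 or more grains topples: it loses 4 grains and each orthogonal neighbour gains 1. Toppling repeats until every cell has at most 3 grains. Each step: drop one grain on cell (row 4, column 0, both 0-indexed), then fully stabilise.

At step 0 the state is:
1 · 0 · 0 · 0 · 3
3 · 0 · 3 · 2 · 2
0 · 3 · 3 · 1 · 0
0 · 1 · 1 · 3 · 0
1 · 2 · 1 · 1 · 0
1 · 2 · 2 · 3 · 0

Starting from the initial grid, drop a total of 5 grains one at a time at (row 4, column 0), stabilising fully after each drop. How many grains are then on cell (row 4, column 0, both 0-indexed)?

gen 0: 1 · 0 · 0 · 0 · 3
3 · 0 · 3 · 2 · 2
0 · 3 · 3 · 1 · 0
0 · 1 · 1 · 3 · 0
1 · 2 · 1 · 1 · 0
1 · 2 · 2 · 3 · 0
gen 1: 1 · 0 · 0 · 0 · 3
3 · 0 · 3 · 2 · 2
0 · 3 · 3 · 1 · 0
0 · 1 · 1 · 3 · 0
2 · 2 · 1 · 1 · 0
1 · 2 · 2 · 3 · 0
gen 2: 1 · 0 · 0 · 0 · 3
3 · 0 · 3 · 2 · 2
0 · 3 · 3 · 1 · 0
0 · 1 · 1 · 3 · 0
3 · 2 · 1 · 1 · 0
1 · 2 · 2 · 3 · 0
gen 3: 1 · 0 · 0 · 0 · 3
3 · 0 · 3 · 2 · 2
0 · 3 · 3 · 1 · 0
1 · 1 · 1 · 3 · 0
0 · 3 · 1 · 1 · 0
2 · 2 · 2 · 3 · 0
gen 4: 1 · 0 · 0 · 0 · 3
3 · 0 · 3 · 2 · 2
0 · 3 · 3 · 1 · 0
1 · 1 · 1 · 3 · 0
1 · 3 · 1 · 1 · 0
2 · 2 · 2 · 3 · 0
gen 5: 1 · 0 · 0 · 0 · 3
3 · 0 · 3 · 2 · 2
0 · 3 · 3 · 1 · 0
1 · 1 · 1 · 3 · 0
2 · 3 · 1 · 1 · 0
2 · 2 · 2 · 3 · 0

2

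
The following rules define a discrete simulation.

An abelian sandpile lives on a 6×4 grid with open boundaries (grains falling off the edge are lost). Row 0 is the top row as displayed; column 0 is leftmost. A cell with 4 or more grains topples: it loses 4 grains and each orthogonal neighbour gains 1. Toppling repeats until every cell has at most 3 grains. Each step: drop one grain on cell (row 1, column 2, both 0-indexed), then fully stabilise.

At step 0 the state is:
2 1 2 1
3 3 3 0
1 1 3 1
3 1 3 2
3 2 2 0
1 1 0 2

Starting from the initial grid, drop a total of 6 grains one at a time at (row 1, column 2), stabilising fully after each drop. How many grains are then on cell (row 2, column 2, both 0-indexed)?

[0] 2 1 2 1
3 3 3 0
1 1 3 1
3 1 3 2
3 2 2 0
1 1 0 2
[1] 3 2 3 1
0 1 2 1
2 3 1 2
3 2 0 3
3 2 3 0
1 1 0 2
[2] 3 2 3 1
0 1 3 1
2 3 1 2
3 2 0 3
3 2 3 0
1 1 0 2
[3] 3 3 0 2
0 2 1 2
2 3 2 2
3 2 0 3
3 2 3 0
1 1 0 2
[4] 3 3 0 2
0 2 2 2
2 3 2 2
3 2 0 3
3 2 3 0
1 1 0 2
[5] 3 3 0 2
0 2 3 2
2 3 2 2
3 2 0 3
3 2 3 0
1 1 0 2
[6] 3 3 1 2
0 3 0 3
2 3 3 2
3 2 0 3
3 2 3 0
1 1 0 2

3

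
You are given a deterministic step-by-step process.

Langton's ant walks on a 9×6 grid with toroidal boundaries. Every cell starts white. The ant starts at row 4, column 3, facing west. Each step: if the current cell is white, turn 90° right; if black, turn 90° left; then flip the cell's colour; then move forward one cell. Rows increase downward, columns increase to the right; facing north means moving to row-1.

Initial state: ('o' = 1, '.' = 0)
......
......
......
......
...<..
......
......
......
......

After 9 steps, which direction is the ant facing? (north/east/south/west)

south

gen 0: ......
......
......
......
...<..
......
......
......
......
gen 1: ......
......
......
...^..
...o..
......
......
......
......
gen 2: ......
......
......
...o>.
...o..
......
......
......
......
gen 3: ......
......
......
...oo.
...ov.
......
......
......
......
gen 4: ......
......
......
...oo.
...<o.
......
......
......
......
gen 5: ......
......
......
...oo.
....o.
...v..
......
......
......
gen 6: ......
......
......
...oo.
....o.
..<o..
......
......
......
gen 7: ......
......
......
...oo.
..^.o.
..oo..
......
......
......
gen 8: ......
......
......
...oo.
..o>o.
..oo..
......
......
......
gen 9: ......
......
......
...oo.
..ooo.
..ov..
......
......
......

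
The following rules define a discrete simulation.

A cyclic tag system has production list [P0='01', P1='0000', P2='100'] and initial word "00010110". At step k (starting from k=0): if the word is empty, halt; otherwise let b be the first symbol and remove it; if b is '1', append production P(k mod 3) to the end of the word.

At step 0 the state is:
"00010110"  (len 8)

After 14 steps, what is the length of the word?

7

[0] "00010110"  (len 8)
[1] "0010110"  (len 7)
[2] "010110"  (len 6)
[3] "10110"  (len 5)
[4] "011001"  (len 6)
[5] "11001"  (len 5)
[6] "1001100"  (len 7)
[7] "00110001"  (len 8)
[8] "0110001"  (len 7)
[9] "110001"  (len 6)
[10] "1000101"  (len 7)
[11] "0001010000"  (len 10)
[12] "001010000"  (len 9)
[13] "01010000"  (len 8)
[14] "1010000"  (len 7)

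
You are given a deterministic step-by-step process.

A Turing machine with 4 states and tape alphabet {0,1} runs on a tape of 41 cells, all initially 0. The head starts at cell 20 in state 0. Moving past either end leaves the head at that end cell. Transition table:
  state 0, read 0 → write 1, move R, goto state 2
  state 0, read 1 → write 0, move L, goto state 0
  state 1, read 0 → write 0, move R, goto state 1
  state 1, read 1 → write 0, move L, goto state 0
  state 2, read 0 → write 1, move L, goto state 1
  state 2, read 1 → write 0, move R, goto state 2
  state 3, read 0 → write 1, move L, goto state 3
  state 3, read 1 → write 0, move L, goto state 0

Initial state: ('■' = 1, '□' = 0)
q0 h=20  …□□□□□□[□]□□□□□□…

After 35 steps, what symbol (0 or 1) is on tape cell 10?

1

step 0: q0 h=20  …□□□□□□[□]□□□□□□…
step 1: q2 h=21  …□□□□□■[□]□□□□□□…
step 2: q1 h=20  …□□□□□□[■]■□□□□□…
step 3: q0 h=19  …□□□□□□[□]□■□□□□…
step 4: q2 h=20  …□□□□□■[□]■□□□□□…
step 5: q1 h=19  …□□□□□□[■]■■□□□□…
step 6: q0 h=18  …□□□□□□[□]□■■□□□…
step 7: q2 h=19  …□□□□□■[□]■■□□□□…
step 8: q1 h=18  …□□□□□□[■]■■■□□□…
step 9: q0 h=17  …□□□□□□[□]□■■■□□…
step 10: q2 h=18  …□□□□□■[□]■■■□□□…
step 11: q1 h=17  …□□□□□□[■]■■■■□□…
step 12: q0 h=16  …□□□□□□[□]□■■■■□…
step 13: q2 h=17  …□□□□□■[□]■■■■□□…
step 14: q1 h=16  …□□□□□□[■]■■■■■□…
step 15: q0 h=15  …□□□□□□[□]□■■■■■…
step 16: q2 h=16  …□□□□□■[□]■■■■■□…
step 17: q1 h=15  …□□□□□□[■]■■■■■■…
step 18: q0 h=14  …□□□□□□[□]□■■■■■…
step 19: q2 h=15  …□□□□□■[□]■■■■■■…
step 20: q1 h=14  …□□□□□□[■]■■■■■■…
step 21: q0 h=13  …□□□□□□[□]□■■■■■…
step 22: q2 h=14  …□□□□□■[□]■■■■■■…
step 23: q1 h=13  …□□□□□□[■]■■■■■■…
step 24: q0 h=12  …□□□□□□[□]□■■■■■…
step 25: q2 h=13  …□□□□□■[□]■■■■■■…
step 26: q1 h=12  …□□□□□□[■]■■■■■■…
step 27: q0 h=11  …□□□□□□[□]□■■■■■…
step 28: q2 h=12  …□□□□□■[□]■■■■■■…
step 29: q1 h=11  …□□□□□□[■]■■■■■■…
step 30: q0 h=10  …□□□□□□[□]□■■■■■…
step 31: q2 h=11  …□□□□□■[□]■■■■■■…
step 32: q1 h=10  …□□□□□□[■]■■■■■■…
step 33: q0 h= 9  …□□□□□□[□]□■■■■■…
step 34: q2 h=10  …□□□□□■[□]■■■■■■…
step 35: q1 h= 9  …□□□□□□[■]■■■■■■…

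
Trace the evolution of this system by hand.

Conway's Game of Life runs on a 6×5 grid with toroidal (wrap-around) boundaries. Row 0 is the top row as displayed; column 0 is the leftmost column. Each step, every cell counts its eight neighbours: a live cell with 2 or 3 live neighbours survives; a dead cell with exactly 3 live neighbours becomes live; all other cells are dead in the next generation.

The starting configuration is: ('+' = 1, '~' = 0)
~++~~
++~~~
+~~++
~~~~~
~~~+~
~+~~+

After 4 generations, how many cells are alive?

2

k=0  ~++~~
++~~~
+~~++
~~~~~
~~~+~
~+~~+
k=1  ~~+~~
~~~+~
++~~+
~~~+~
~~~~~
++~+~
k=2  ~++++
+++++
+~+++
+~~~+
~~+~+
~++~~
k=3  ~~~~~
~~~~~
~~~~~
~~+~~
~~+~+
~~~~+
k=4  ~~~~~
~~~~~
~~~~~
~~~+~
~~~~~
~~~+~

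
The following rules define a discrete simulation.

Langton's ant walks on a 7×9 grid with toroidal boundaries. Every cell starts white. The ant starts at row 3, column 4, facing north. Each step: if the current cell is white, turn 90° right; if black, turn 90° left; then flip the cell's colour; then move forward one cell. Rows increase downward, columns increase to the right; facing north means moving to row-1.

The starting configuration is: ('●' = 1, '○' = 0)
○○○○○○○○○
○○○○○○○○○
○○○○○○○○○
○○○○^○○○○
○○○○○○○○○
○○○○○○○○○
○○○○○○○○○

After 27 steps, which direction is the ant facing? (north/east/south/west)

west

t=0: ○○○○○○○○○
○○○○○○○○○
○○○○○○○○○
○○○○^○○○○
○○○○○○○○○
○○○○○○○○○
○○○○○○○○○
t=1: ○○○○○○○○○
○○○○○○○○○
○○○○○○○○○
○○○○●>○○○
○○○○○○○○○
○○○○○○○○○
○○○○○○○○○
t=2: ○○○○○○○○○
○○○○○○○○○
○○○○○○○○○
○○○○●●○○○
○○○○○v○○○
○○○○○○○○○
○○○○○○○○○
t=3: ○○○○○○○○○
○○○○○○○○○
○○○○○○○○○
○○○○●●○○○
○○○○<●○○○
○○○○○○○○○
○○○○○○○○○
t=4: ○○○○○○○○○
○○○○○○○○○
○○○○○○○○○
○○○○^●○○○
○○○○●●○○○
○○○○○○○○○
○○○○○○○○○
t=5: ○○○○○○○○○
○○○○○○○○○
○○○○○○○○○
○○○<○●○○○
○○○○●●○○○
○○○○○○○○○
○○○○○○○○○
t=6: ○○○○○○○○○
○○○○○○○○○
○○○^○○○○○
○○○●○●○○○
○○○○●●○○○
○○○○○○○○○
○○○○○○○○○
t=7: ○○○○○○○○○
○○○○○○○○○
○○○●>○○○○
○○○●○●○○○
○○○○●●○○○
○○○○○○○○○
○○○○○○○○○
t=8: ○○○○○○○○○
○○○○○○○○○
○○○●●○○○○
○○○●v●○○○
○○○○●●○○○
○○○○○○○○○
○○○○○○○○○
t=9: ○○○○○○○○○
○○○○○○○○○
○○○●●○○○○
○○○<●●○○○
○○○○●●○○○
○○○○○○○○○
○○○○○○○○○
t=10: ○○○○○○○○○
○○○○○○○○○
○○○●●○○○○
○○○○●●○○○
○○○v●●○○○
○○○○○○○○○
○○○○○○○○○
t=11: ○○○○○○○○○
○○○○○○○○○
○○○●●○○○○
○○○○●●○○○
○○<●●●○○○
○○○○○○○○○
○○○○○○○○○
t=12: ○○○○○○○○○
○○○○○○○○○
○○○●●○○○○
○○^○●●○○○
○○●●●●○○○
○○○○○○○○○
○○○○○○○○○
t=13: ○○○○○○○○○
○○○○○○○○○
○○○●●○○○○
○○●>●●○○○
○○●●●●○○○
○○○○○○○○○
○○○○○○○○○
t=14: ○○○○○○○○○
○○○○○○○○○
○○○●●○○○○
○○●●●●○○○
○○●v●●○○○
○○○○○○○○○
○○○○○○○○○
t=15: ○○○○○○○○○
○○○○○○○○○
○○○●●○○○○
○○●●●●○○○
○○●○>●○○○
○○○○○○○○○
○○○○○○○○○
t=16: ○○○○○○○○○
○○○○○○○○○
○○○●●○○○○
○○●●^●○○○
○○●○○●○○○
○○○○○○○○○
○○○○○○○○○
t=17: ○○○○○○○○○
○○○○○○○○○
○○○●●○○○○
○○●<○●○○○
○○●○○●○○○
○○○○○○○○○
○○○○○○○○○
t=18: ○○○○○○○○○
○○○○○○○○○
○○○●●○○○○
○○●○○●○○○
○○●v○●○○○
○○○○○○○○○
○○○○○○○○○
t=19: ○○○○○○○○○
○○○○○○○○○
○○○●●○○○○
○○●○○●○○○
○○<●○●○○○
○○○○○○○○○
○○○○○○○○○
t=20: ○○○○○○○○○
○○○○○○○○○
○○○●●○○○○
○○●○○●○○○
○○○●○●○○○
○○v○○○○○○
○○○○○○○○○
t=21: ○○○○○○○○○
○○○○○○○○○
○○○●●○○○○
○○●○○●○○○
○○○●○●○○○
○<●○○○○○○
○○○○○○○○○
t=22: ○○○○○○○○○
○○○○○○○○○
○○○●●○○○○
○○●○○●○○○
○^○●○●○○○
○●●○○○○○○
○○○○○○○○○
t=23: ○○○○○○○○○
○○○○○○○○○
○○○●●○○○○
○○●○○●○○○
○●>●○●○○○
○●●○○○○○○
○○○○○○○○○
t=24: ○○○○○○○○○
○○○○○○○○○
○○○●●○○○○
○○●○○●○○○
○●●●○●○○○
○●v○○○○○○
○○○○○○○○○
t=25: ○○○○○○○○○
○○○○○○○○○
○○○●●○○○○
○○●○○●○○○
○●●●○●○○○
○●○>○○○○○
○○○○○○○○○
t=26: ○○○○○○○○○
○○○○○○○○○
○○○●●○○○○
○○●○○●○○○
○●●●○●○○○
○●○●○○○○○
○○○v○○○○○
t=27: ○○○○○○○○○
○○○○○○○○○
○○○●●○○○○
○○●○○●○○○
○●●●○●○○○
○●○●○○○○○
○○<●○○○○○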